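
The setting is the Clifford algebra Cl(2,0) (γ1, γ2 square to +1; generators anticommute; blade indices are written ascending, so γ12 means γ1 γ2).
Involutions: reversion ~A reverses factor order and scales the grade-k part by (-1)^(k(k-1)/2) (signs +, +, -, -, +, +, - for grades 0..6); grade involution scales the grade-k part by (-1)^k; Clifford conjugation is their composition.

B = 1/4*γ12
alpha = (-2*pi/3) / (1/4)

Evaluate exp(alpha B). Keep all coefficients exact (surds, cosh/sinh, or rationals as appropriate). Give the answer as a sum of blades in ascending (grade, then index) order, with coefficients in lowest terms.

B^2 = (1/4)^2*(γ12)^2 = 1/16*(-1) = -1/16 (a basis 2-blade squares to minus the product of its generators' squares).
B^2 = -1/16 — the series telescopes trigonometrically here: l = 1/4, alpha*l = -2*pi/3, so exp(alpha B) = cos(-2*pi/3) + (sin(-2*pi/3)/(1/4))*B = -1/2 + (-2*sqrt(3))*B.
Answer: -1/2 - sqrt(3)/2*γ12


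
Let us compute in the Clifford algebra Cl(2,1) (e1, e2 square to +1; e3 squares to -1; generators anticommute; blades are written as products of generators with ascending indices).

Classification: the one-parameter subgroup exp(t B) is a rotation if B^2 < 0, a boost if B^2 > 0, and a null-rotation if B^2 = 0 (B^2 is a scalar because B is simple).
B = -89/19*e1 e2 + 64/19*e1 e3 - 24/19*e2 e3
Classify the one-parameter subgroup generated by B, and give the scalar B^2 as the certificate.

B^2 term by term: the squares give (-89/19)^2*(e1 e2)^2 + (64/19)^2*(e1 e3)^2 + (-24/19)^2*(e2 e3)^2 = 7921/361*(-1) + 4096/361*(+1) + 576/361*(+1) = -9 (each basis 2-blade squares to minus the product of its generators' squares); cross terms between blades sharing an index anticommute and cancel. So B^2 = -9.
Answer: rotation, certificate B^2 = -9. Check the certificate: B^2 = -9, and that sign is decisive whatever form B takes.


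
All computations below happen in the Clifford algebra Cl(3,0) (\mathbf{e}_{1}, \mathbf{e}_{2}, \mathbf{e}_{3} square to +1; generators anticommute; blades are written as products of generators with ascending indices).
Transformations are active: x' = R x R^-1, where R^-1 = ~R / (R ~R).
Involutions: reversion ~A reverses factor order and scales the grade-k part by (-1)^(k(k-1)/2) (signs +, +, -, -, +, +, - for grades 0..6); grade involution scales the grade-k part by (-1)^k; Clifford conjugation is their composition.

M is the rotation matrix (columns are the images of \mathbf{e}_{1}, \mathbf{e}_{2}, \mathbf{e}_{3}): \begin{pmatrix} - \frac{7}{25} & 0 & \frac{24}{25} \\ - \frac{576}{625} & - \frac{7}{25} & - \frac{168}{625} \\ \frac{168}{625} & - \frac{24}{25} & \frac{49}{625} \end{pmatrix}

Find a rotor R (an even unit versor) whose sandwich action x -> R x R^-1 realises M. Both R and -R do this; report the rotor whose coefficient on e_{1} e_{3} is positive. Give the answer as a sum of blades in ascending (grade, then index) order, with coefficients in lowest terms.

Method: write R = a + b12*e_{1} e_{2} + b13*e_{1} e_{3} + b23*e_{2} e_{3} with a^2 + b12^2 + b13^2 + b23^2 = 1 (so R^-1 = ~R). Expanding the columns R e_j ~R gives tr M = 4a^2 - 1 and, from the antisymmetric part, M21 - M12 = -4a*b12, M13 - M31 = 4a*b13, M32 - M23 = -4a*b23.
Here tr M = -\frac{301}{625}, so a^2 = (1 + tr M)/4 = \frac{81}{625} and a = ±\frac{9}{25}. Taking a = \frac{9}{25}: M21 - M12 = -\frac{576}{625}, M13 - M31 = \frac{432}{625}, M32 - M23 = -\frac{432}{625}, giving b12 = \frac{16}{25}, b13 = \frac{12}{25}, b23 = \frac{12}{25}, i.e. R = \frac{9}{25} + \frac{16}{25} e_{1} e_{2} + \frac{12}{25} e_{1} e_{3} + \frac{12}{25} e_{2} e_{3}.
Its e_{1} e_{3} coefficient is already positive.
Answer: \frac{9}{25} + \frac{16}{25} e_{1} e_{2} + \frac{12}{25} e_{1} e_{3} + \frac{12}{25} e_{2} e_{3}. Note: both R and -R realise this M (trace -\frac{301}{625}); the covering map identifies them, and the e_{1} e_{3}-coefficient sign is the tie-breaker.


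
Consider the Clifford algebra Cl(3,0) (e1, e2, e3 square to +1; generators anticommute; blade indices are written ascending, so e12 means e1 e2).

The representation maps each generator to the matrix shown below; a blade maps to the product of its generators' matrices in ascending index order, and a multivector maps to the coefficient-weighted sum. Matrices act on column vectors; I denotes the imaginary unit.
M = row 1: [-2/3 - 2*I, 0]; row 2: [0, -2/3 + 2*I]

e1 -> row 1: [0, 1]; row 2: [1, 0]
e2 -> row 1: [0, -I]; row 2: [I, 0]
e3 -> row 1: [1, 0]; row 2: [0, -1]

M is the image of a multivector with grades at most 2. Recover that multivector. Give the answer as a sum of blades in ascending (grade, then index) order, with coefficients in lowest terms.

Method: 1, rho(e1), rho(e2), rho(e3) form a trace-orthogonal basis of the 2x2 complex matrices (tr(X Y) = 2 if X = Y, else 0), so M = m0*1 + m1*rho(e1) + m2*rho(e2) + m3*rho(e3) with m0 = tr(M)/2 = -2/3, m1 = tr(M rho(e1))/2 = 0, m2 = tr(M rho(e2))/2 = 0, m3 = tr(M rho(e3))/2 = -2*I.
Multiplying table entries, the bivector images are rho(e12) = I*rho(e3), rho(e13) = -I*rho(e2), rho(e23) = I*rho(e1); with real blade coefficients the real parts of m0..m3 are the coefficients of 1, e1, e2, e3 and the imaginary parts give the bivectors (e23: Im m1, e13: -Im m2, e12: Im m3).
Answer: -2/3 - 2*e12


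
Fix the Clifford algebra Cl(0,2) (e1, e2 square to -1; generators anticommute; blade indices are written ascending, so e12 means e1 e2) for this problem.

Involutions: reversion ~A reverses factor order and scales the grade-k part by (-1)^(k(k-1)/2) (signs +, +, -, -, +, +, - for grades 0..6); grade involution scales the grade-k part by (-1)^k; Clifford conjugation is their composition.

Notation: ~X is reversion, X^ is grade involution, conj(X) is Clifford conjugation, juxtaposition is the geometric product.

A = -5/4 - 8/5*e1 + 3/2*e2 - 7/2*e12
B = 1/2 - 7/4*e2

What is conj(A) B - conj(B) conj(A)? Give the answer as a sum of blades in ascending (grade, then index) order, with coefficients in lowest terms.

first term: -13/4 + 277/40*e1 + 23/16*e2 - 21/20*e12
second term: 2 + 277/40*e1 - 47/16*e2 - 21/20*e12
Answer: -21/4 + 35/8*e2


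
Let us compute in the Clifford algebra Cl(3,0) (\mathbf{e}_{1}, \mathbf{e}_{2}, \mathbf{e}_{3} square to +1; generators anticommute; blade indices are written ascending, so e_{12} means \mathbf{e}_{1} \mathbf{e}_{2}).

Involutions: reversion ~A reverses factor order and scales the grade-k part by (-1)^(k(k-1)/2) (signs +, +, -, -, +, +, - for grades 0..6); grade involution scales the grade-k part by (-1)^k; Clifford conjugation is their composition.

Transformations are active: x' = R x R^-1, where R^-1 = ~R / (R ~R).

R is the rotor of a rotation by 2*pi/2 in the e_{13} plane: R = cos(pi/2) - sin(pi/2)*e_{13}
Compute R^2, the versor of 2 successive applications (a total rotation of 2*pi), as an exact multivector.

Half-angle bookkeeping: 2 applications in e_{13} add up to rotor phase 2*pi/2 = \pi, so R^2 = cos(\pi) - sin(\pi)*e_{13}.
cos(\pi) = -1 and sin(\pi) = 0, so R^2 = -1. The total rotation 2*pi is 1 full turn, so every vector returns to itself, yet the rotor is -1, on the OTHER sheet of the double cover (an odd number of 2*pi turns).
Answer: -1


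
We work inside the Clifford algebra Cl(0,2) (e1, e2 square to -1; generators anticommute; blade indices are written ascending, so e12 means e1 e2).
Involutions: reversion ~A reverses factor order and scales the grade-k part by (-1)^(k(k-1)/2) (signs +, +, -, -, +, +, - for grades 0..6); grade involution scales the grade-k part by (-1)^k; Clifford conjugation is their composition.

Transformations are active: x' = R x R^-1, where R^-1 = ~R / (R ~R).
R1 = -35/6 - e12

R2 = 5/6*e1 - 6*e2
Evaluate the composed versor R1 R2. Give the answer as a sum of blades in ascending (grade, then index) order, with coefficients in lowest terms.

Distribute over the terms of R1 (each basis-blade product reordered to ascending indices, repeated generators contracted through their squares):
(-35/6) R2 = -175/36*e1 + 35*e2
(-e12) R2 = -6*e1 - 5/6*e2
Summing the partial products and collecting blades:
Answer: -391/36*e1 + 205/6*e2


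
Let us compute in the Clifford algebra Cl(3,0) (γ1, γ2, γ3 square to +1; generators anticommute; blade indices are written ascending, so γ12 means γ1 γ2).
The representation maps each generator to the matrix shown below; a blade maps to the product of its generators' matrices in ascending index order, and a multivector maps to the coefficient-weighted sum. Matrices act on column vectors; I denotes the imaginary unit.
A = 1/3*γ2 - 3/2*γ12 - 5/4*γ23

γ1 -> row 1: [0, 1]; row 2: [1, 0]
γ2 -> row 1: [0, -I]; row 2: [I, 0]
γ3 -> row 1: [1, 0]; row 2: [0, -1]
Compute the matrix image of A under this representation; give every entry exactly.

Bivector images (products of the table entries): rho(γ12) = rho(γ1)rho(γ2) = row 1: [I, 0]; row 2: [0, -I]; rho(γ23) = rho(γ2)rho(γ3) = row 1: [0, I]; row 2: [I, 0].
M = (1/3)*rho(γ2) + (-3/2)*rho(γ12) + (-5/4)*rho(γ23), summed entrywise:
Answer: row 1: [-3*I/2, -19*I/12]; row 2: [-11*I/12, 3*I/2]


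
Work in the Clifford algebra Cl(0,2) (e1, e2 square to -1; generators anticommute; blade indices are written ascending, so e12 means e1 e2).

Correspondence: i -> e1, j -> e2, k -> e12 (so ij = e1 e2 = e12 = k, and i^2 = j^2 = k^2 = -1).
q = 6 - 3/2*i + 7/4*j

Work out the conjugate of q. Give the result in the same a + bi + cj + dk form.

In blades: q = 6 - 3/2*e1 + 7/4*e2.
Conjugation here is Clifford conjugation: the scalar is fixed and the grade-1 and grade-2 blades all flip sign, giving 6 + 3/2*e1 - 7/4*e2; translating back:
Answer: 6 + 3/2*i - 7/4*j


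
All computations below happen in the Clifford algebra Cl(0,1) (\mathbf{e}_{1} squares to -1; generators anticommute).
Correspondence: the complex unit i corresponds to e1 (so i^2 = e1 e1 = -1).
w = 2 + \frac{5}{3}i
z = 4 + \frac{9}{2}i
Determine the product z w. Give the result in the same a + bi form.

In blades: z = 4 + \frac{9}{2} e_{1}, w = 2 + \frac{5}{3} e_{1}.
Distribute z over w term by term (generator squares from the signature, products reordered to ascending indices): (4)*w = 8 + \frac{20}{3} e_{1}; (\frac{9}{2} e_{1})*w = -\frac{15}{2} + 9 e_{1}.
Sum: \frac{1}{2} + \frac{47}{3} e_{1}; translating back through the correspondence:
Answer: \frac{1}{2} + \frac{47}{3}i


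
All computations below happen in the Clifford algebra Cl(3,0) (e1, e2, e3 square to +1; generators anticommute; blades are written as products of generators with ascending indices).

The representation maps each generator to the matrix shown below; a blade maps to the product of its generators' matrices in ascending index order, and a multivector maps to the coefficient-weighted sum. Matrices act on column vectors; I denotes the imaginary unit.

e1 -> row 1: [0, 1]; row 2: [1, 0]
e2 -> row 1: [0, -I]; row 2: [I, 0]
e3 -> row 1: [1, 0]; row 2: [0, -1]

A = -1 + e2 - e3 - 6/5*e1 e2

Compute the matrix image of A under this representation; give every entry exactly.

Bivector images (products of the table entries): rho(e1 e2) = rho(e1)rho(e2) = row 1: [I, 0]; row 2: [0, -I].
M = (-1)*1 + (1)*rho(e2) + (-1)*rho(e3) + (-6/5)*rho(e1 e2), summed entrywise (1 is the identity matrix):
Answer: row 1: [-2 - 6*I/5, -I]; row 2: [I, 6*I/5]


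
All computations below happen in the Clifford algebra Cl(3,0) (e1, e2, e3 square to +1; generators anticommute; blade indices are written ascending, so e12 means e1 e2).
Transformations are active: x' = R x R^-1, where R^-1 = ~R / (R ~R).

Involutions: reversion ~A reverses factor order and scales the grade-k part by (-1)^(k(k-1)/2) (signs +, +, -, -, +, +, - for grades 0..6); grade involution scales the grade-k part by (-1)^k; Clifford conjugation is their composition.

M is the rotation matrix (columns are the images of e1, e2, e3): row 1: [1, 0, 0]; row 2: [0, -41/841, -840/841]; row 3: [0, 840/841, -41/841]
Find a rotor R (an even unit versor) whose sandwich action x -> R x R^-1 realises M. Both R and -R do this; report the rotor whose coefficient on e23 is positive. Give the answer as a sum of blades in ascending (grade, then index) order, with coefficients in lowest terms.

Method: write R = a + b12*e12 + b13*e13 + b23*e23 with a^2 + b12^2 + b13^2 + b23^2 = 1 (so R^-1 = ~R). Expanding the columns R e_j ~R gives tr M = 4a^2 - 1 and, from the antisymmetric part, M21 - M12 = -4a*b12, M13 - M31 = 4a*b13, M32 - M23 = -4a*b23.
Here tr M = 759/841, so a^2 = (1 + tr M)/4 = 400/841 and a = ±20/29. Taking a = 20/29: M21 - M12 = 0, M13 - M31 = 0, M32 - M23 = 1680/841, giving b12 = 0, b13 = 0, b23 = -21/29, i.e. R = 20/29 - 21/29*e23.
Its e23 coefficient is negative, so report the other preimage -R.
Answer: -20/29 + 21/29*e23. Note: both R and -R realise this M (trace 759/841); the covering map identifies them, and the e23-coefficient sign is the tie-breaker.


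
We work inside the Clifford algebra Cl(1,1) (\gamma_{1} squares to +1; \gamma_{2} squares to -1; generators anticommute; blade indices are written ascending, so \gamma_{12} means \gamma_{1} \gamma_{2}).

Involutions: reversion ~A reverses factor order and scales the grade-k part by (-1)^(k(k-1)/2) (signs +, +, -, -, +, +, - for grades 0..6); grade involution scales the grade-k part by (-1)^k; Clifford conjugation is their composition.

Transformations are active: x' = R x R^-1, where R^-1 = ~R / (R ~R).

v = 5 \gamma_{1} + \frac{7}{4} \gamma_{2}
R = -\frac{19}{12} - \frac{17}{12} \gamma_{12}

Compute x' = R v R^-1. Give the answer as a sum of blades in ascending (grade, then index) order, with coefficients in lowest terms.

~R = -\frac{19}{12} + \frac{17}{12} \gamma_{12}, and R ~R = \frac{1}{2}, so R^-1 = ~R / (\frac{1}{2}).
R v = -\frac{87}{16} \gamma_{1} + \frac{69}{16} \gamma_{2}
Answer: \frac{471}{16} \gamma_{1} - \frac{465}{16} \gamma_{2}


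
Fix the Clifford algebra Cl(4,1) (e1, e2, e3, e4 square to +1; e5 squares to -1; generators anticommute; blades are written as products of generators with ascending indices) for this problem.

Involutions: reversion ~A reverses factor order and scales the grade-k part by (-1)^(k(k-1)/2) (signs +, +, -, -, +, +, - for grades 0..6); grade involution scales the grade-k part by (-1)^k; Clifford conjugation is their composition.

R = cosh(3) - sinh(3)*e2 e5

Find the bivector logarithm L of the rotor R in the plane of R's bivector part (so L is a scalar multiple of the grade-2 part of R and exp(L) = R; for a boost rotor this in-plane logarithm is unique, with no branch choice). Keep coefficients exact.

The scalar part of R is cosh(3), which fixes the rapidity magnitude through cosh (cosh is even, so it cannot fix the sign — the bivector part carries that); dividing the bivector part by sinh of the rapidity gives the plane, and L = rapidity * plane, where the joint sign ambiguity of (rapidity, plane) cancels in the product.
Concretely: cosh(rapidity) = cosh(3) gives rapidity = ±3, and since rapidity/sinh(rapidity) is even the sign is immaterial: L = (rapidity/sinh(rapidity)) * <R>_2 = (3/sinh(3)) * <R>_2.
Answer: -3*e2 e5


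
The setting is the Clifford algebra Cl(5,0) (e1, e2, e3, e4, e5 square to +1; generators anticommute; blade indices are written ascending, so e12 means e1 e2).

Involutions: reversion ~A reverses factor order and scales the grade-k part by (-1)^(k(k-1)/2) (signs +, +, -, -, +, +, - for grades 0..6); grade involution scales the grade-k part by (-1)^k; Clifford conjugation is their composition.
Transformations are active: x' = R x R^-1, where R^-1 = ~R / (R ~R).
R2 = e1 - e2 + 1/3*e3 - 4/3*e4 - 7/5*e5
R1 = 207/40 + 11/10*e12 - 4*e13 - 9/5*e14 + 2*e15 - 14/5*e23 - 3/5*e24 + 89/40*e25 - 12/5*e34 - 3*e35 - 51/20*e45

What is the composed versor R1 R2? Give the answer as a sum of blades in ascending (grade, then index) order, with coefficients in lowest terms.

Distribute over the terms of R2 (each basis-blade product reordered to ascending indices, repeated generators contracted through their squares):
R1 (e1) = 207/40*e1 - 11/10*e2 + 4*e3 + 9/5*e4 - 2*e5 - 14/5*e123 - 3/5*e124 + 89/40*e125 - 12/5*e134 - 3*e135 - 51/20*e145
R1 (-e2) = -11/10*e1 - 207/40*e2 - 14/5*e3 - 3/5*e4 + 89/40*e5 - 4*e123 - 9/5*e124 + 2*e125 + 12/5*e234 + 3*e235 + 51/20*e245
R1 (1/3*e3) = -4/3*e1 - 14/15*e2 + 69/40*e3 + 4/5*e4 + e5 + 11/30*e123 + 3/5*e134 - 2/3*e135 + 1/5*e234 - 89/120*e235 - 17/20*e345
R1 (-4/3*e4) = 12/5*e1 + 4/5*e2 + 16/5*e3 - 69/10*e4 - 17/5*e5 - 22/15*e124 + 16/3*e134 + 8/3*e145 + 56/15*e234 + 89/30*e245 - 4*e345
R1 (-7/5*e5) = -14/5*e1 - 623/200*e2 + 21/5*e3 + 357/100*e4 - 1449/200*e5 - 77/50*e125 + 28/5*e135 + 63/25*e145 + 98/25*e235 + 21/25*e245 + 84/25*e345
Summing the partial products and collecting blades:
Answer: 281/120*e1 - 2857/300*e2 + 413/40*e3 - 133/100*e4 - 471/50*e5 - 193/30*e123 - 58/15*e124 + 537/200*e125 + 53/15*e134 + 29/15*e135 + 791/300*e145 + 19/3*e234 + 3707/600*e235 + 1907/300*e245 - 149/100*e345


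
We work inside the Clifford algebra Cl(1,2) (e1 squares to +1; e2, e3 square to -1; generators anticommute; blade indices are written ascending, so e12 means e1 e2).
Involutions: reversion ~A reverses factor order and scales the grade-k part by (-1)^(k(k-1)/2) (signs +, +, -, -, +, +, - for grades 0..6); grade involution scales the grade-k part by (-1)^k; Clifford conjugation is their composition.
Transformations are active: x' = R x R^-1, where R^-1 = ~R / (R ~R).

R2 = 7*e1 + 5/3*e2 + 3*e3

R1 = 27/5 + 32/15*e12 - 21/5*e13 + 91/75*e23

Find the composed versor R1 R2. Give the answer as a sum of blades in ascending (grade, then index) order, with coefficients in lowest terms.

Distribute over the terms of R2 (each basis-blade product reordered to ascending indices, repeated generators contracted through their squares):
R1 (7*e1) = 189/5*e1 - 224/15*e2 + 147/5*e3 + 637/75*e123
R1 (5/3*e2) = -32/9*e1 + 9*e2 + 91/45*e3 + 7*e123
R1 (3*e3) = 63/5*e1 - 91/25*e2 + 81/5*e3 + 32/5*e123
Summing the partial products and collecting blades:
Answer: 2108/45*e1 - 718/75*e2 + 2143/45*e3 + 1642/75*e123


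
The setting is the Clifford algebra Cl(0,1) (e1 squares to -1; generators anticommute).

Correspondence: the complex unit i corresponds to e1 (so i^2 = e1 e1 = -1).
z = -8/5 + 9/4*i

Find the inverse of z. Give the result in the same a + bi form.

In blades: z = -8/5 + 9/4*e1.
With qbar = -8/5 - 9/4*e1 (scalar fixed, mapped units negated), z qbar = 3049/400 (the sum of squared coefficients), so z^-1 = qbar / (3049/400) = -640/3049 - 900/3049*e1; translating back:
Answer: -640/3049 - 900/3049*i


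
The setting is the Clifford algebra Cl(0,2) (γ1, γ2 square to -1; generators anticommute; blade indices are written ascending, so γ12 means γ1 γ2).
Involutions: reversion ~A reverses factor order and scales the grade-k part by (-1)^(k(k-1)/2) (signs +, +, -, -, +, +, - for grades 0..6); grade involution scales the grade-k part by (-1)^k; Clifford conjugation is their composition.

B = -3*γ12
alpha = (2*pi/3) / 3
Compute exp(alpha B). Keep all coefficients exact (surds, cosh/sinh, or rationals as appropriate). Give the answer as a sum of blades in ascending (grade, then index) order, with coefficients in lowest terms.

B^2 = (-3)^2*(γ12)^2 = 9*(-1) = -9 (a basis 2-blade squares to minus the product of its generators' squares).
B^2 = -9 — since the square is negative, the closed form is circular: l = 3, alpha*l = 2*pi/3, so exp(alpha B) = cos(2*pi/3) + (sin(2*pi/3)/3)*B = -1/2 + (sqrt(3)/6)*B.
Answer: -1/2 - sqrt(3)/2*γ12


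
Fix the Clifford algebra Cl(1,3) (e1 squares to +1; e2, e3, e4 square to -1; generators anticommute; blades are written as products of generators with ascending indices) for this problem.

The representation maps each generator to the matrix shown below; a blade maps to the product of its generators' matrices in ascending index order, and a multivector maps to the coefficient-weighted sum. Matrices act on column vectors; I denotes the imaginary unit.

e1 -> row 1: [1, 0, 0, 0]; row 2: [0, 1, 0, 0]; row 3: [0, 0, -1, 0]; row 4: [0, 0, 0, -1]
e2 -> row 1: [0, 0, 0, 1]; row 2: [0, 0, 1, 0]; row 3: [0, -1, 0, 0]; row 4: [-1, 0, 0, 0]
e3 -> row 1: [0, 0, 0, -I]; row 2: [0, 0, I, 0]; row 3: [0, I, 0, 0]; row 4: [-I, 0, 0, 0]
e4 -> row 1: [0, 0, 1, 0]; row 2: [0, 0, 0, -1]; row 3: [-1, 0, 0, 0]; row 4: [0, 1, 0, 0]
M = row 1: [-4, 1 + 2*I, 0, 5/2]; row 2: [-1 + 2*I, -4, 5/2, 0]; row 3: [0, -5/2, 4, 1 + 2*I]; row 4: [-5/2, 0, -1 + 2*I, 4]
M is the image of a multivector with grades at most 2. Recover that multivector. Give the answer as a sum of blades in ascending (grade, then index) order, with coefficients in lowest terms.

Method: the blade images are trace-orthogonal — tr(rho(e_A) rho(e_B)^-1) = 4 if A = B and 0 otherwise — and rho(e_A)^-1 = (e_A)^2 * rho(e_A) with (e_A)^2 = +1 or -1, so the coefficient of e_A in the preimage is (e_A)^2 * tr(M rho(e_A))/4.
Nonzero projections over blades of grade <= 2: e1: (e1)^2 = +1, tr(M rho(e1)) = -16, coefficient -4; e2: (e2)^2 = -1, tr(M rho(e2)) = -10, coefficient 5/2; e2 e4: (e2 e4)^2 = -1, tr(M rho(e2 e4)) = -4, coefficient 1; e3 e4: (e3 e4)^2 = -1, tr(M rho(e3 e4)) = 8, coefficient -2. Every other blade of grade <= 2 projects to 0.
Answer: -4*e1 + 5/2*e2 + e2 e4 - 2*e3 e4


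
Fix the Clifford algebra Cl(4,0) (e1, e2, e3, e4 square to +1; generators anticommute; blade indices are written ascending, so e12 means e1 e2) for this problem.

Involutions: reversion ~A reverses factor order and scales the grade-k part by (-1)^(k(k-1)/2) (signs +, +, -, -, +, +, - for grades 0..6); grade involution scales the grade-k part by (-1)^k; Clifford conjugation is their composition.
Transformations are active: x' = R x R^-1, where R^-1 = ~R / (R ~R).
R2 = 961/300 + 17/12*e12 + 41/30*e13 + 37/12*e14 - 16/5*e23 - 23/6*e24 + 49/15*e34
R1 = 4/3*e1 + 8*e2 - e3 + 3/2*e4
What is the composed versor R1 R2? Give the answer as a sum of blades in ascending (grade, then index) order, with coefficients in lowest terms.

Distribute over the terms of R1 (each basis-blade product reordered to ascending indices, repeated generators contracted through their squares):
(4/3*e1) R2 = 961/225*e1 + 17/9*e2 + 82/45*e3 + 37/9*e4 - 64/15*e123 - 46/9*e124 + 196/45*e134
(8*e2) R2 = -34/3*e1 + 1922/75*e2 - 128/5*e3 - 92/3*e4 - 164/15*e123 - 74/3*e124 + 392/15*e234
(-e3) R2 = 41/30*e1 - 16/5*e2 - 961/300*e3 - 49/15*e4 - 17/12*e123 + 37/12*e134 - 23/6*e234
(3/2*e4) R2 = -37/8*e1 + 23/4*e2 - 49/10*e3 + 961/200*e4 + 17/8*e124 + 41/20*e134 - 24/5*e234
Summing the partial products and collecting blades:
Answer: -18577/1800*e1 + 27059/900*e2 - 28693/900*e3 - 45031/1800*e4 - 997/60*e123 - 1991/72*e124 + 427/45*e134 + 35/2*e234


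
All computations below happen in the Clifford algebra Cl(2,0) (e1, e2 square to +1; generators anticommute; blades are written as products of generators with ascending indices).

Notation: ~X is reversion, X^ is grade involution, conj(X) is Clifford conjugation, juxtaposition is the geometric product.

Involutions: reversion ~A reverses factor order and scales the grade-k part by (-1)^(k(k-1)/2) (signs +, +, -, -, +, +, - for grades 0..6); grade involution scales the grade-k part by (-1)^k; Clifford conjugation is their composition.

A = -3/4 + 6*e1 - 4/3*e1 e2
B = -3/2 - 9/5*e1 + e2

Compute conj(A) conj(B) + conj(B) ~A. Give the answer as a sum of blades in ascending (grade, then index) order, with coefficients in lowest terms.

first term: -387/40 + 379/60*e1 - 33/20*e2 + 4*e1 e2
second term: 477/40 - 541/60*e1 + 63/20*e2 + 4*e1 e2
Answer: 9/4 - 27/10*e1 + 3/2*e2 + 8*e1 e2


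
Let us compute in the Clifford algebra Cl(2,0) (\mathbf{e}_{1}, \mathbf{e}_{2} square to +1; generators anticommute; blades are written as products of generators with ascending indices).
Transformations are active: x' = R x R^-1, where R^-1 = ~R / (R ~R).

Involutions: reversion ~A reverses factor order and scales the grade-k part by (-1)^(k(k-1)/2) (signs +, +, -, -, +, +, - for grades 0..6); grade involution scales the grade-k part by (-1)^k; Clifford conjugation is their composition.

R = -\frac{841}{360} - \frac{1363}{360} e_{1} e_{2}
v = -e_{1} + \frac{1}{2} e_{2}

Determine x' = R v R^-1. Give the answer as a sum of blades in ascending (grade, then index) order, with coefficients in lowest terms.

~R = -\frac{841}{360} + \frac{1363}{360} e_{1} e_{2}, and R ~R = \frac{51301}{2592}, so R^-1 = ~R / (\frac{51301}{2592}).
R v = \frac{319}{720} e_{1} - \frac{1189}{240} e_{2}
Answer: \frac{2731}{3050} e_{1} + \frac{1021}{1525} e_{2}


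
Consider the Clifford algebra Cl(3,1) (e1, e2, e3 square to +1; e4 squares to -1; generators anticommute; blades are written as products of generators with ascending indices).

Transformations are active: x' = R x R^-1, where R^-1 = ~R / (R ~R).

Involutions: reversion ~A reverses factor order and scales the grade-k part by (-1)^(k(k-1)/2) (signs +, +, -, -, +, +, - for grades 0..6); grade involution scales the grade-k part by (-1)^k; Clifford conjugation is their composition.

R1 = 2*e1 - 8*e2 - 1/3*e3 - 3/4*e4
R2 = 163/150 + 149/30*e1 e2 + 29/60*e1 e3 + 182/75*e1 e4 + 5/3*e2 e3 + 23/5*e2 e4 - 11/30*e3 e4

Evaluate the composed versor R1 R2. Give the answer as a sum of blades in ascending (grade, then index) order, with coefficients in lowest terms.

Distribute over the terms of R1 (each basis-blade product reordered to ascending indices, repeated generators contracted through their squares):
(2*e1) R2 = 163/75*e1 + 149/15*e2 + 29/30*e3 + 364/75*e4 + 10/3*e1 e2 e3 + 46/5*e1 e2 e4 - 11/15*e1 e3 e4
(-8*e2) R2 = 596/15*e1 - 652/75*e2 - 40/3*e3 - 184/5*e4 + 58/15*e1 e2 e3 + 1456/75*e1 e2 e4 + 44/15*e2 e3 e4
(-1/3*e3) R2 = 29/180*e1 + 5/9*e2 - 163/450*e3 + 11/90*e4 - 149/90*e1 e2 e3 + 182/225*e1 e3 e4 + 23/15*e2 e3 e4
(-3/4*e4) R2 = -91/50*e1 - 69/20*e2 + 11/40*e3 - 163/200*e4 - 149/40*e1 e2 e4 - 29/80*e1 e3 e4 - 5/4*e2 e3 e4
Summing the partial products and collecting blades:
Answer: 36223/900*e1 - 1489/900*e2 - 22417/1800*e3 - 58751/1800*e4 + 499/90*e1 e2 e3 + 14933/600*e1 e2 e4 - 1033/3600*e1 e3 e4 + 193/60*e2 e3 e4


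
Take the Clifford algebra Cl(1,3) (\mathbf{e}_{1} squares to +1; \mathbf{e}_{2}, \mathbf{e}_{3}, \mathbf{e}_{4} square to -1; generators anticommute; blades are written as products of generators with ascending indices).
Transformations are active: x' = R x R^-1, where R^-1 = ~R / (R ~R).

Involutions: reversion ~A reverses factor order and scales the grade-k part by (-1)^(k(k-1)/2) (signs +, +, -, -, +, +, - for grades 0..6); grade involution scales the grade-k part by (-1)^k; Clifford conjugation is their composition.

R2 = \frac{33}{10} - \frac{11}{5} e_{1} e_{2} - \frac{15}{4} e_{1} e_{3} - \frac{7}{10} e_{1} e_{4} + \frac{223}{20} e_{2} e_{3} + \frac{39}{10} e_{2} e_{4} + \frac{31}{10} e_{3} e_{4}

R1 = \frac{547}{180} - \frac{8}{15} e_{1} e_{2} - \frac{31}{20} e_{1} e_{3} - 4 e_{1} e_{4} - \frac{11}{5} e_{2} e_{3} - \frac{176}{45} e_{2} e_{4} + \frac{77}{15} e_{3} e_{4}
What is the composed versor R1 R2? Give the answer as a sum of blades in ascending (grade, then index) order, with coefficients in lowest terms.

Distribute over the grade parts of R1 (each basis-blade product reordered to ascending indices, repeated generators contracted through their squares):
<R1>_0 (= \frac{547}{180}) R2 = \frac{6017}{600} - \frac{6017}{900} e_{1} e_{2} - \frac{547}{48} e_{1} e_{3} - \frac{3829}{1800} e_{1} e_{4} + \frac{121981}{3600} e_{2} e_{3} + \frac{7111}{600} e_{2} e_{4} + \frac{16957}{1800} e_{3} e_{4}
<R1>_2 (= -\frac{8}{15} e_{1} e_{2} - \frac{31}{20} e_{1} e_{3} - 4 e_{1} e_{4} - \frac{11}{5} e_{2} e_{3} - \frac{176}{45} e_{2} e_{4} + \frac{77}{15} e_{3} e_{4}) R2 = \frac{40387}{1200} - \frac{164269}{3600} e_{1} e_{2} - \frac{627}{200} e_{1} e_{3} - \frac{30529}{1800} e_{1} e_{4} - \frac{6839}{180} e_{2} e_{3} + \frac{17873}{300} e_{2} e_{4} + \frac{118591}{1800} e_{3} e_{4} - \frac{38777}{600} e_{1} e_{2} e_{3} e_{4}
Summing the partial products and collecting blades:
Answer: \frac{52421}{1200} - \frac{62779}{1200} e_{1} e_{2} - \frac{17437}{1200} e_{1} e_{3} - \frac{17179}{900} e_{1} e_{4} - \frac{4933}{1200} e_{2} e_{3} + \frac{42857}{600} e_{2} e_{4} + \frac{33887}{450} e_{3} e_{4} - \frac{38777}{600} e_{1} e_{2} e_{3} e_{4}


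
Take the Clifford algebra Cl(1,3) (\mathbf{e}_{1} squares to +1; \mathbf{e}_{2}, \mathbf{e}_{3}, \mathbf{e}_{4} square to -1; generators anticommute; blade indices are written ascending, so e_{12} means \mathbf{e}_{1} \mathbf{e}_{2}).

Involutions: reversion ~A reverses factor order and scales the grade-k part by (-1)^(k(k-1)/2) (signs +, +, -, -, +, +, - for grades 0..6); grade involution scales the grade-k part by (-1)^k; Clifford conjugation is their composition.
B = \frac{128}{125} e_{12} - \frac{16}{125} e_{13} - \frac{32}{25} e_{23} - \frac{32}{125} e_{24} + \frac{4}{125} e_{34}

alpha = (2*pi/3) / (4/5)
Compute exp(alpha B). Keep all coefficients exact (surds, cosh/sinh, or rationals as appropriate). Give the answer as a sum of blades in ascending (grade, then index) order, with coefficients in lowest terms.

B^2 term by term: the squares give (\frac{128}{125})^2*(e_{12})^2 + (-\frac{16}{125})^2*(e_{13})^2 + (-\frac{32}{25})^2*(e_{23})^2 + (-\frac{32}{125})^2*(e_{24})^2 + (\frac{4}{125})^2*(e_{34})^2 = \frac{16384}{15625}*(+1) + \frac{256}{15625}*(+1) + \frac{1024}{625}*(-1) + \frac{1024}{15625}*(-1) + \frac{16}{15625}*(-1) = -\frac{16}{25} (each basis 2-blade squares to minus the product of its generators' squares); cross terms between blades sharing an index anticommute and cancel; the commuting (index-disjoint) pairs give grade-4 terms 2*c*c'*(blade product), which cancel blade by blade — e_{1234}: \frac{1024}{15625} - \frac{1024}{15625} = 0 — confirming B is simple. So B^2 = -\frac{16}{25}.
B^2 = -\frac{16}{25} — circular case — the even/odd split gives cos and sin: l = \frac{4}{5}, alpha*l = \frac{2 \pi}{3}, so exp(alpha B) = cos(\frac{2 \pi}{3}) + (sin(\frac{2 \pi}{3})/(\frac{4}{5}))*B = - \frac{1}{2} + (\frac{5 \sqrt{3}}{8})*B.
Answer: - \frac{1}{2} + \frac{16 \sqrt{3}}{25} e_{12} - \frac{2 \sqrt{3}}{25} e_{13} - \frac{4 \sqrt{3}}{5} e_{23} - \frac{4 \sqrt{3}}{25} e_{24} + \frac{\sqrt{3}}{50} e_{34}


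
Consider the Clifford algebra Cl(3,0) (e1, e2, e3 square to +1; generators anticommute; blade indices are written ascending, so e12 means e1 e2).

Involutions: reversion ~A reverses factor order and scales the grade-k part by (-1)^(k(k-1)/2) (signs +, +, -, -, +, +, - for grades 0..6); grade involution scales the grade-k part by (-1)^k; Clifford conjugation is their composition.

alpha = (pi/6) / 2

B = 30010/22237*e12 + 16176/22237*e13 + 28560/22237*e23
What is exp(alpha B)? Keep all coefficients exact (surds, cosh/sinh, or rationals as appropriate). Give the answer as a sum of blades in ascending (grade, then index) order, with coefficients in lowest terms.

B^2 term by term: the squares give (30010/22237)^2*(e12)^2 + (16176/22237)^2*(e13)^2 + (28560/22237)^2*(e23)^2 = 900600100/494484169*(-1) + 261662976/494484169*(-1) + 815673600/494484169*(-1) = -4 (each basis 2-blade squares to minus the product of its generators' squares); cross terms between blades sharing an index anticommute and cancel. So B^2 = -4.
B^2 = -4 — the negative square puts this in the circular regime; l = 2, alpha*l = pi/6, so exp(alpha B) = cos(pi/6) + (sin(pi/6)/2)*B = sqrt(3)/2 + (1/4)*B.
Answer: sqrt(3)/2 + 15005/44474*e12 + 4044/22237*e13 + 7140/22237*e23


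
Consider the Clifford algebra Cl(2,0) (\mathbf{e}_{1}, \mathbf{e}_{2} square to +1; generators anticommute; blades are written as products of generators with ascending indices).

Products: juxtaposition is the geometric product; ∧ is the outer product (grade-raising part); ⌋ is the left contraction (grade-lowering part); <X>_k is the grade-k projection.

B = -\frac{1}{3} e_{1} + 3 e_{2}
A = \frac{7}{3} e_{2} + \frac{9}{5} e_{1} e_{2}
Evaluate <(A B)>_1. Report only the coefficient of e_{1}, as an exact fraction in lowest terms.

step 1: 7 + \frac{27}{5} e_{1} + \frac{3}{5} e_{2} + \frac{7}{9} e_{1} e_{2}
step 2: \frac{27}{5} e_{1} + \frac{3}{5} e_{2}
Answer: \frac{27}{5}


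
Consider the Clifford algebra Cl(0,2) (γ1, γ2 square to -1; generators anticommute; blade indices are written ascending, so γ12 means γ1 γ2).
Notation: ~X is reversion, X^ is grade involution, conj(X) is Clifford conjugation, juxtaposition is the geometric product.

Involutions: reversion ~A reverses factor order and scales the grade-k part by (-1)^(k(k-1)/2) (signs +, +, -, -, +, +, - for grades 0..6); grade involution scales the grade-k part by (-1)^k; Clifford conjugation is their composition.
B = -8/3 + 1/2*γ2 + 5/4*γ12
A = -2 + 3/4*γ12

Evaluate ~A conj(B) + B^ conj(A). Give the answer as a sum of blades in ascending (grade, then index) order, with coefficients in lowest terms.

first term: 211/48 - 3/8*γ1 + γ2 + 9/2*γ12
second term: 301/48 + 3/8*γ1 + γ2 - 1/2*γ12
Answer: 32/3 + 2*γ2 + 4*γ12


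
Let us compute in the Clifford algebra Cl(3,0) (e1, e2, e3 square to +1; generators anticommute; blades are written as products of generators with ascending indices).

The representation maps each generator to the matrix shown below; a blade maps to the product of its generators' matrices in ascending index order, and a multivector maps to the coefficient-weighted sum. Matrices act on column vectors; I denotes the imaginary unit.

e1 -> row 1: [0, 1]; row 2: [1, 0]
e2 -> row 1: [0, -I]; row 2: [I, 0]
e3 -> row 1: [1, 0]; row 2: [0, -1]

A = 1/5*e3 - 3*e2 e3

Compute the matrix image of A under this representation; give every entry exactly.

Bivector images (products of the table entries): rho(e2 e3) = rho(e2)rho(e3) = row 1: [0, I]; row 2: [I, 0].
M = (1/5)*rho(e3) + (-3)*rho(e2 e3), summed entrywise:
Answer: row 1: [1/5, -3*I]; row 2: [-3*I, -1/5]


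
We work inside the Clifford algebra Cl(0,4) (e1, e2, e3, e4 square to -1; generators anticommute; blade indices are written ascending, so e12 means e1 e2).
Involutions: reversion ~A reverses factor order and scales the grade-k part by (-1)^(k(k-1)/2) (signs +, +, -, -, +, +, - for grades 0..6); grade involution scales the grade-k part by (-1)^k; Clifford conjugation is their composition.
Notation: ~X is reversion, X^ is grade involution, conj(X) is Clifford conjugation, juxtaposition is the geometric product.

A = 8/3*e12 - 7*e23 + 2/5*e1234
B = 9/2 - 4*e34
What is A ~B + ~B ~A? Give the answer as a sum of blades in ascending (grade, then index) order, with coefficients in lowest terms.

first term: 52/5*e12 - 63/2*e23 + 28*e24 + 187/15*e1234
second term: -68/5*e12 + 63/2*e23 + 28*e24 - 133/15*e1234
Answer: -16/5*e12 + 56*e24 + 18/5*e1234


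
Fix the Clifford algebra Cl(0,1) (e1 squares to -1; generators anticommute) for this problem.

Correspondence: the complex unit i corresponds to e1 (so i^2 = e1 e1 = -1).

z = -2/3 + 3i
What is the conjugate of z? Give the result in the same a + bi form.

In blades: z = -2/3 + 3*e1.
Conjugation here is Clifford conjugation: the scalar is fixed and the grade-1 and grade-2 blades all flip sign, giving -2/3 - 3*e1; translating back:
Answer: -2/3 - 3i


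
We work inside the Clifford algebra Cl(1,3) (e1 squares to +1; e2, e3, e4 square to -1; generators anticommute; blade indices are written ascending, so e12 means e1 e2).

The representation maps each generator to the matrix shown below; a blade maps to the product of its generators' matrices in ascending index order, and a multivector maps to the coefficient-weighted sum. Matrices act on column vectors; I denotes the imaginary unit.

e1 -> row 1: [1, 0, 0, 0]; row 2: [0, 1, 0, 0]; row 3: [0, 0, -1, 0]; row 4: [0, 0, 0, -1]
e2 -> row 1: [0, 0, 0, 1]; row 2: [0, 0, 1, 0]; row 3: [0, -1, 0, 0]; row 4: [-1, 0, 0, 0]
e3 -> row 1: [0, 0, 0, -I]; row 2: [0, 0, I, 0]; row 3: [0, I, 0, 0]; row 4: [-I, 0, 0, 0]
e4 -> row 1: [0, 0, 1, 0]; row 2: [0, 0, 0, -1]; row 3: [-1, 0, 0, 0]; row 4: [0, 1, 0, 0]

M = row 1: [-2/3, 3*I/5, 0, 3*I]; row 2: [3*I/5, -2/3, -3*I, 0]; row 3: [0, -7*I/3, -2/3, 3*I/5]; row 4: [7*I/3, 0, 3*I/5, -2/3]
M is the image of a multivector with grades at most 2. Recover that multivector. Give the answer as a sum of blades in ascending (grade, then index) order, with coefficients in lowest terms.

Method: the blade images are trace-orthogonal — tr(rho(e_A) rho(e_B)^-1) = 4 if A = B and 0 otherwise — and rho(e_A)^-1 = (e_A)^2 * rho(e_A) with (e_A)^2 = +1 or -1, so the coefficient of e_A in the preimage is (e_A)^2 * tr(M rho(e_A))/4.
Nonzero projections over blades of grade <= 2: 1: (1)^2 = +1, tr(M 1) = -8/3, coefficient -2/3; e3: (e3)^2 = -1, tr(M rho(e3)) = 32/3, coefficient -8/3; e13: (e13)^2 = +1, tr(M rho(e13)) = -4/3, coefficient -1/3; e34: (e34)^2 = -1, tr(M rho(e34)) = 12/5, coefficient -3/5. Every other blade of grade <= 2 projects to 0.
Answer: -2/3 - 8/3*e3 - 1/3*e13 - 3/5*e34


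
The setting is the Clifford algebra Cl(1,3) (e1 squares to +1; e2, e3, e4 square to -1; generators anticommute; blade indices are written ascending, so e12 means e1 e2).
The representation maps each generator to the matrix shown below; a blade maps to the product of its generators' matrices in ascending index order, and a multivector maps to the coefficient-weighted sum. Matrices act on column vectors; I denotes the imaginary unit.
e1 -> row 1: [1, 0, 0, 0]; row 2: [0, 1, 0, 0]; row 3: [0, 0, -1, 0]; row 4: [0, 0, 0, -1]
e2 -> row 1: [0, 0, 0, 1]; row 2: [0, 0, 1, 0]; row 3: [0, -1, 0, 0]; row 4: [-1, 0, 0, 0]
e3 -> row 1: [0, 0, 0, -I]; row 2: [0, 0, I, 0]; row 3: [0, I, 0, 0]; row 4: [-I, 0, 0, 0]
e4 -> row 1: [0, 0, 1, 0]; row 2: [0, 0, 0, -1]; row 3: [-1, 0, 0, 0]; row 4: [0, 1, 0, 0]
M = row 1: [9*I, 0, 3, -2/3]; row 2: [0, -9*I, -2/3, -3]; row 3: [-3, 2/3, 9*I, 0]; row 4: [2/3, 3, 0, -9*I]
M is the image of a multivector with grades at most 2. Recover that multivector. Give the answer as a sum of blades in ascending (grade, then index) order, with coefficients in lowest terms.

Method: the blade images are trace-orthogonal — tr(rho(e_A) rho(e_B)^-1) = 4 if A = B and 0 otherwise — and rho(e_A)^-1 = (e_A)^2 * rho(e_A) with (e_A)^2 = +1 or -1, so the coefficient of e_A in the preimage is (e_A)^2 * tr(M rho(e_A))/4.
Nonzero projections over blades of grade <= 2: e2: (e2)^2 = -1, tr(M rho(e2)) = 8/3, coefficient -2/3; e4: (e4)^2 = -1, tr(M rho(e4)) = -12, coefficient 3; e23: (e23)^2 = -1, tr(M rho(e23)) = 36, coefficient -9. Every other blade of grade <= 2 projects to 0.
Answer: -2/3*e2 + 3*e4 - 9*e23


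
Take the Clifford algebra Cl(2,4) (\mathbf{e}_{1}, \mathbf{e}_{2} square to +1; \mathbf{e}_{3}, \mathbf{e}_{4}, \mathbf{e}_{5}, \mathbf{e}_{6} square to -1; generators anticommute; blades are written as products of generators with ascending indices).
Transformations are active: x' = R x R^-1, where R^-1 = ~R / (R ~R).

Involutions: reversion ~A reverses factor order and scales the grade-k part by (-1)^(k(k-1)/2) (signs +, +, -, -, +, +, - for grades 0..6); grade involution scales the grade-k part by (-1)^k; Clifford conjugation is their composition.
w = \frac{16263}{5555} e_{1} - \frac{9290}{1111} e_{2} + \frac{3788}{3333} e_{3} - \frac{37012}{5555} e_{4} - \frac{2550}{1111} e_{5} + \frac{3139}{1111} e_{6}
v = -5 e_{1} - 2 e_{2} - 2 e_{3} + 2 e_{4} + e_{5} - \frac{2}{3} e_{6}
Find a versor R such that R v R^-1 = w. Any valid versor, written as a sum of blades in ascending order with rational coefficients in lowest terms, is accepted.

Here q(v) = q(w) = \frac{176}{9}; the classical choice R = v + w = -\frac{11512}{5555} e_{1} - \frac{11512}{1111} e_{2} - \frac{2878}{3333} e_{3} - \frac{25902}{5555} e_{4} - \frac{1439}{1111} e_{5} + \frac{7195}{3333} e_{6} then realises v -> w under the sandwich.
Answer: -\frac{11512}{5555} e_{1} - \frac{11512}{1111} e_{2} - \frac{2878}{3333} e_{3} - \frac{25902}{5555} e_{4} - \frac{1439}{1111} e_{5} + \frac{7195}{3333} e_{6}


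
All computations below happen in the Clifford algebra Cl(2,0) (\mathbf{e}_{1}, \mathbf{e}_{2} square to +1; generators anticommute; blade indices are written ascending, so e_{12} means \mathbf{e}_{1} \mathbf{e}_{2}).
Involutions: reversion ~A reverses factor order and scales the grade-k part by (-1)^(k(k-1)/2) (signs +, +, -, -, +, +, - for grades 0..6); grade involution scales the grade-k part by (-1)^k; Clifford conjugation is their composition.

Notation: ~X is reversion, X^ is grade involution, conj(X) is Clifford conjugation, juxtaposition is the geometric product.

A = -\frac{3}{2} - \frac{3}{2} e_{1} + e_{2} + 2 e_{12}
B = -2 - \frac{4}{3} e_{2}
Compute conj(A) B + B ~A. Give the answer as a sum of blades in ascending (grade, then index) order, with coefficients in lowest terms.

first term: \frac{13}{3} - \frac{1}{3} e_{1} + 4 e_{2} + 2 e_{12}
second term: \frac{5}{3} + \frac{1}{3} e_{1} + 2 e_{12}
Answer: 6 + 4 e_{2} + 4 e_{12}
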